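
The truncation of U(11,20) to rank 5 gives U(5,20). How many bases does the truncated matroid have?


Truncating U(11,20) to rank 5 gives U(5,20).
Bases of U(5,20) are all 5-element subsets of 20 elements.
Number of bases = C(20,5) = 20! / (5! * 15!) = 15504.

15504


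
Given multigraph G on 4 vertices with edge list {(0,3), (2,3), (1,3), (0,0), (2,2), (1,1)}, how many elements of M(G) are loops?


In a graphic matroid, a loop is a self-loop edge (u,u) with rank 0.
Examining all 6 edges for self-loops...
Self-loops found: (0,0), (2,2), (1,1)
Number of loops = 3.

3


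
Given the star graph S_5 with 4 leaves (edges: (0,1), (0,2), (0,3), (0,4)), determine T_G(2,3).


A star on 5 vertices is a tree with 4 edges.
T(x,y) = x^(4) for any tree.
T(2,3) = 2^4 = 16.

16


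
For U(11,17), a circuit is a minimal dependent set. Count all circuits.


In U(11,17), circuits are the (12)-element subsets.
Any set of 12 elements is dependent, and removing any one element gives
an independent set of size 11, so it is a minimal dependent set.
Number of circuits = C(17,12) = 6188.

6188


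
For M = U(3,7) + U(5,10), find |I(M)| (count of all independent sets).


For a direct sum, |I(M1+M2)| = |I(M1)| * |I(M2)|.
|I(U(3,7))| = sum C(7,k) for k=0..3 = 64.
|I(U(5,10))| = sum C(10,k) for k=0..5 = 638.
Total = 64 * 638 = 40832.

40832


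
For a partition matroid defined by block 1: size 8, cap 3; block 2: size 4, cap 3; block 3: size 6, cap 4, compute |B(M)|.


A basis picks exactly ci elements from block i.
Number of bases = product of C(|Si|, ci).
= C(8,3) * C(4,3) * C(6,4)
= 56 * 4 * 15
= 3360.

3360


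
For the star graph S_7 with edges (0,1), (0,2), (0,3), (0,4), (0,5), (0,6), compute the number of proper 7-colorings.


P(tree, k) = k * (k-1)^(6) for any tree on 7 vertices.
P(7) = 7 * 6^6 = 7 * 46656 = 326592.

326592


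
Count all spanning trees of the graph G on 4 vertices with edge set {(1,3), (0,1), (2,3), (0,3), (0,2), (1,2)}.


By Kirchhoff's matrix tree theorem, the number of spanning trees equals
the determinant of any cofactor of the Laplacian matrix L.
G has 4 vertices and 6 edges.
Computing the (3 x 3) cofactor determinant gives 16.

16


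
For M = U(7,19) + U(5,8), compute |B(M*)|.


(M1+M2)* = M1* + M2*.
M1* = U(12,19), bases: C(19,12) = 50388.
M2* = U(3,8), bases: C(8,3) = 56.
|B(M*)| = 50388 * 56 = 2821728.

2821728


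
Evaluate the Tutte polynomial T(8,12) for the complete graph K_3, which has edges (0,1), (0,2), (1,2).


T(K_3; x,y) = x^2 + x + y.
T(8,12) = 64 + 8 + 12 = 84.

84


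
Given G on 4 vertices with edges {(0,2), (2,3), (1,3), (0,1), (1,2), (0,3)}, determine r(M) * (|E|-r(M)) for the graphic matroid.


r(M) = |V| - c = 4 - 1 = 3.
nullity = |E| - r(M) = 6 - 3 = 3.
Product = 3 * 3 = 9.

9


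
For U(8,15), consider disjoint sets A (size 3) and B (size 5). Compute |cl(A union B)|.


|A union B| = 3 + 5 = 8 (disjoint).
In U(8,15), cl(S) = S if |S| < 8, else cl(S) = E.
Since 8 >= 8, cl(A union B) = E.
|cl(A union B)| = 15.

15


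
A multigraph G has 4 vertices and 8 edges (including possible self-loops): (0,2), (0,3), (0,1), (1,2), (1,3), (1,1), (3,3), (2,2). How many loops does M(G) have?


In a graphic matroid, a loop is a self-loop edge (u,u) with rank 0.
Examining all 8 edges for self-loops...
Self-loops found: (1,1), (3,3), (2,2)
Number of loops = 3.

3


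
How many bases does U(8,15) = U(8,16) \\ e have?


Deleting e from U(8,16) gives U(8,15) since n > r.
Bases of U(8,15) = C(15,8) = 6435.

6435


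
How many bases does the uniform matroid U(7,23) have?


Bases of U(7,23) are all 7-element subsets of the 23-element ground set.
Number of bases = C(23,7).
C(23,7) = 23! / (7! * 16!) = 245157.

245157


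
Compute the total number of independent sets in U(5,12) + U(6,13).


For a direct sum, |I(M1+M2)| = |I(M1)| * |I(M2)|.
|I(U(5,12))| = sum C(12,k) for k=0..5 = 1586.
|I(U(6,13))| = sum C(13,k) for k=0..6 = 4096.
Total = 1586 * 4096 = 6496256.

6496256


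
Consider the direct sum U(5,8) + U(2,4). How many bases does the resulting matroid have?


Bases of a direct sum M1 + M2: |B| = |B(M1)| * |B(M2)|.
|B(U(5,8))| = C(8,5) = 56.
|B(U(2,4))| = C(4,2) = 6.
Total bases = 56 * 6 = 336.

336


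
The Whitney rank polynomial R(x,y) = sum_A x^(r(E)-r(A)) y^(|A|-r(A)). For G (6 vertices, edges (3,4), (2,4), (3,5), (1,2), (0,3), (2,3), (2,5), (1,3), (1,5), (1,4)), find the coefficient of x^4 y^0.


R(x,y) = sum over A in 2^E of x^(r(E)-r(A)) * y^(|A|-r(A)).
G has 6 vertices, 10 edges. r(E) = 5.
Enumerate all 2^10 = 1024 subsets.
Count subsets with r(E)-r(A)=4 and |A|-r(A)=0: 10.

10


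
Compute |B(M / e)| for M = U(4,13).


Contracting e from U(4,13) gives U(3,12).
Bases of U(3,12) = C(12,3) = (12 * 11 * 10) / (1 * 2 * 3) = 220.

220


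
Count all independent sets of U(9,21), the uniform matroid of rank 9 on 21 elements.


Independent sets of U(9,21) are all subsets of size <= 9.
Count = (21 choose 0) + (21 choose 1) + (21 choose 2) + (21 choose 3) + (21 choose 4) + (21 choose 5) + (21 choose 6) + (21 choose 7) + (21 choose 8) + (21 choose 9)
     = 1 + 21 + 210 + 1330 + 5985 + 20349 + 54264 + 116280 + 203490 + 293930
     = 695860.

695860


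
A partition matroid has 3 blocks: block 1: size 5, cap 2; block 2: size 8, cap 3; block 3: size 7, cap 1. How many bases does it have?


A basis picks exactly ci elements from block i.
Number of bases = product of C(|Si|, ci).
= C(5,2) * C(8,3) * C(7,1)
= 10 * 56 * 7
= 3920.

3920


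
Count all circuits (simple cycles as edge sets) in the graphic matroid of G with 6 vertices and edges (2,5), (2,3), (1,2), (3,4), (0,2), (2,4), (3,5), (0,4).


A circuit in a graphic matroid = edge set of a simple cycle.
G has 6 vertices and 8 edges.
Enumerating all minimal edge subsets forming cycles...
Total circuits found: 6.

6


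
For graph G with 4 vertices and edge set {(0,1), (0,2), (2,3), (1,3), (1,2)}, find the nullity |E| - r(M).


Cycle rank (nullity) = |E| - r(M) = |E| - (|V| - c).
|E| = 5, |V| = 4, c = 1.
Nullity = 5 - (4 - 1) = 5 - 3 = 2.

2


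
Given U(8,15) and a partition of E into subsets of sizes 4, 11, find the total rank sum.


r(Ai) = min(|Ai|, 8) for each part.
Sum = min(4,8) + min(11,8)
    = 4 + 8
    = 12.

12


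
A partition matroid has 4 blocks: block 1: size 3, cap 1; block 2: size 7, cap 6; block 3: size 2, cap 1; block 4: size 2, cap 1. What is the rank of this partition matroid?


Rank of a partition matroid = sum of min(|Si|, ci) for each block.
= min(3,1) + min(7,6) + min(2,1) + min(2,1)
= 1 + 6 + 1 + 1
= 9.

9


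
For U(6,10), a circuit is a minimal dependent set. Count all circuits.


In U(6,10), circuits are the (7)-element subsets.
Any set of 7 elements is dependent, and removing any one element gives
an independent set of size 6, so it is a minimal dependent set.
Number of circuits = (10 choose 7) = 120.

120


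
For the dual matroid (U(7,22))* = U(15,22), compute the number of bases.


The dual of U(r,n) is U(n-r, n) = U(15,22).
Bases of U(15,22) are all (15)-element subsets.
|B(M*)| = C(22,15) = 22! / (15! * 7!) = 170544.

170544


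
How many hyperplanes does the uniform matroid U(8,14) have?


Hyperplanes of U(8,14) are flats of rank 7.
In a uniform matroid, these are exactly the (7)-element subsets.
Count = C(14,7) = 14! / (7! * 7!) = 3432.

3432


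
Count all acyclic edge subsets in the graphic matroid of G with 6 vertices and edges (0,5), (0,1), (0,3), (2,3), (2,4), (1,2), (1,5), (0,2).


An independent set in a graphic matroid is an acyclic edge subset.
G has 6 vertices and 8 edges.
Enumerate all 2^8 = 256 subsets, checking for acyclicity.
Total independent sets = 164.

164


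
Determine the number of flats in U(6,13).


Flats of U(6,13): every subset of size < 6 is a flat, plus E itself.
Count = C(13,0) + C(13,1) + C(13,2) + C(13,3) + C(13,4) + C(13,5) + 1
     = 1 + 13 + 78 + 286 + 715 + 1287 + 1
     = 2381.

2381


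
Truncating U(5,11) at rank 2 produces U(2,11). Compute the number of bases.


Truncating U(5,11) to rank 2 gives U(2,11).
Bases of U(2,11) are all 2-element subsets of 11 elements.
Number of bases = (11 choose 2) = 55.

55


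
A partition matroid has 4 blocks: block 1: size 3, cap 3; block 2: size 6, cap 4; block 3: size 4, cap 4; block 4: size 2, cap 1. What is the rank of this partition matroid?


Rank of a partition matroid = sum of min(|Si|, ci) for each block.
= min(3,3) + min(6,4) + min(4,4) + min(2,1)
= 3 + 4 + 4 + 1
= 12.

12


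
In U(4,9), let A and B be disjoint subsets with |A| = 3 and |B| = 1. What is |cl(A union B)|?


|A union B| = 3 + 1 = 4 (disjoint).
In U(4,9), cl(S) = S if |S| < 4, else cl(S) = E.
Since 4 >= 4, cl(A union B) = E.
|cl(A union B)| = 9.

9


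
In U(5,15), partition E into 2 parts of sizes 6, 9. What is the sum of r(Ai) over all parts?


r(Ai) = min(|Ai|, 5) for each part.
Sum = min(6,5) + min(9,5)
    = 5 + 5
    = 10.

10


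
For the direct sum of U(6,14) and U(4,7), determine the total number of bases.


Bases of a direct sum M1 + M2: |B| = |B(M1)| * |B(M2)|.
|B(U(6,14))| = C(14,6) = 3003.
|B(U(4,7))| = C(7,4) = 35.
Total bases = 3003 * 35 = 105105.

105105


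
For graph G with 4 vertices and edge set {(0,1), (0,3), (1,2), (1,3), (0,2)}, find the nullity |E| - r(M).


Cycle rank (nullity) = |E| - r(M) = |E| - (|V| - c).
|E| = 5, |V| = 4, c = 1.
Nullity = 5 - (4 - 1) = 5 - 3 = 2.

2


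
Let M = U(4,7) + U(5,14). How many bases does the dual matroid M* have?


(M1+M2)* = M1* + M2*.
M1* = U(3,7), bases: C(7,3) = 35.
M2* = U(9,14), bases: C(14,9) = 2002.
|B(M*)| = 35 * 2002 = 70070.

70070


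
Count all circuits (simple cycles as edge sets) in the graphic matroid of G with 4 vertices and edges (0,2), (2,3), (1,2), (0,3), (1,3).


A circuit in a graphic matroid = edge set of a simple cycle.
G has 4 vertices and 5 edges.
Enumerating all minimal edge subsets forming cycles...
Total circuits found: 3.

3


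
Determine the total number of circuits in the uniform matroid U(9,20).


In U(9,20), circuits are the (10)-element subsets.
Any set of 10 elements is dependent, and removing any one element gives
an independent set of size 9, so it is a minimal dependent set.
Number of circuits = C(20,10) = 20! / (10! * 10!) = 184756.

184756


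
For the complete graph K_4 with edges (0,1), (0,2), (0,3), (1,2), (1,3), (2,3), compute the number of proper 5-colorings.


P(K_4, k) = k(k-1)(k-2)...(k-3).
P(5) = (5) * (4) * (3) * (2) = 120.

120


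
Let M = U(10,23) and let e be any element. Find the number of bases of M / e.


Contracting e from U(10,23) gives U(9,22).
Bases of U(9,22) = C(22,9) = 22! / (9! * 13!) = 497420.

497420


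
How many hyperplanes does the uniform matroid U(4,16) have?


Hyperplanes of U(4,16) are flats of rank 3.
In a uniform matroid, these are exactly the (3)-element subsets.
Count = (16 choose 3) = 560.

560


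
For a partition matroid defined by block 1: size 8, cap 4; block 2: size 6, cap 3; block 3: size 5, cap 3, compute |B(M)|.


A basis picks exactly ci elements from block i.
Number of bases = product of C(|Si|, ci).
= C(8,4) * C(6,3) * C(5,3)
= 70 * 20 * 10
= 14000.

14000


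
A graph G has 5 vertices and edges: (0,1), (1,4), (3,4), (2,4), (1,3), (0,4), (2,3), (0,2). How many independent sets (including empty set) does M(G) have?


An independent set in a graphic matroid is an acyclic edge subset.
G has 5 vertices and 8 edges.
Enumerate all 2^8 = 256 subsets, checking for acyclicity.
Total independent sets = 134.

134


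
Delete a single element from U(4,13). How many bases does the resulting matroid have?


Deleting e from U(4,13) gives U(4,12) since n > r.
Bases of U(4,12) = C(12,4) = 12! / (4! * 8!) = 495.

495


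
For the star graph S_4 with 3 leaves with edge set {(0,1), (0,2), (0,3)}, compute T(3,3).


A star on 4 vertices is a tree with 3 edges.
T(x,y) = x^(3) for any tree.
T(3,3) = 3^3 = 27.

27


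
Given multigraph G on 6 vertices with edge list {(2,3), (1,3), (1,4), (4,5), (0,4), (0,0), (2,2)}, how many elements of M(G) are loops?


In a graphic matroid, a loop is a self-loop edge (u,u) with rank 0.
Examining all 7 edges for self-loops...
Self-loops found: (0,0), (2,2)
Number of loops = 2.

2


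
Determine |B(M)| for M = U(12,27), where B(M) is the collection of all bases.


Bases of U(12,27) are all 12-element subsets of the 27-element ground set.
Number of bases = C(27,12).
(27 choose 12) = 17383860.

17383860


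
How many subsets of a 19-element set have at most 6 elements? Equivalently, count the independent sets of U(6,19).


Independent sets of U(6,19) are all subsets of size <= 6.
Count = (19 choose 0) + (19 choose 1) + (19 choose 2) + (19 choose 3) + (19 choose 4) + (19 choose 5) + (19 choose 6)
     = 1 + 19 + 171 + 969 + 3876 + 11628 + 27132
     = 43796.

43796


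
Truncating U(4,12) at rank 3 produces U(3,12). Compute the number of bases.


Truncating U(4,12) to rank 3 gives U(3,12).
Bases of U(3,12) are all 3-element subsets of 12 elements.
Number of bases = (12 choose 3) = 220.

220


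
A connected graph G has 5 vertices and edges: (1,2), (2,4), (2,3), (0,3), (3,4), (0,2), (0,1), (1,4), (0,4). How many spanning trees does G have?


By Kirchhoff's matrix tree theorem, the number of spanning trees equals
the determinant of any cofactor of the Laplacian matrix L.
G has 5 vertices and 9 edges.
Computing the (4 x 4) cofactor determinant gives 75.

75


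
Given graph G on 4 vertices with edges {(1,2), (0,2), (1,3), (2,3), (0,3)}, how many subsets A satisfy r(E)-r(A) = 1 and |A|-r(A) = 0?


R(x,y) = sum over A in 2^E of x^(r(E)-r(A)) * y^(|A|-r(A)).
G has 4 vertices, 5 edges. r(E) = 3.
Enumerate all 2^5 = 32 subsets.
Count subsets with r(E)-r(A)=1 and |A|-r(A)=0: 10.

10


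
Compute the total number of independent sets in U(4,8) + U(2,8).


For a direct sum, |I(M1+M2)| = |I(M1)| * |I(M2)|.
|I(U(4,8))| = sum C(8,k) for k=0..4 = 163.
|I(U(2,8))| = sum C(8,k) for k=0..2 = 37.
Total = 163 * 37 = 6031.

6031


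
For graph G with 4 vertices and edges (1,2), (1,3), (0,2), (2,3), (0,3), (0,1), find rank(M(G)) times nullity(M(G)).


r(M) = |V| - c = 4 - 1 = 3.
nullity = |E| - r(M) = 6 - 3 = 3.
Product = 3 * 3 = 9.

9


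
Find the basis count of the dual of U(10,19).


The dual of U(r,n) is U(n-r, n) = U(9,19).
Bases of U(9,19) are all (9)-element subsets.
|B(M*)| = C(19,9) = 92378.

92378


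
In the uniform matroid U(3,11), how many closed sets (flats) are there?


Flats of U(3,11): every subset of size < 3 is a flat, plus E itself.
Count = C(11,0) + C(11,1) + C(11,2) + 1
     = 1 + 11 + 55 + 1
     = 68.

68


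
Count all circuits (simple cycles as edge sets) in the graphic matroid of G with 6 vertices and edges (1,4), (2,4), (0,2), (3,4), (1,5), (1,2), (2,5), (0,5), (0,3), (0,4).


A circuit in a graphic matroid = edge set of a simple cycle.
G has 6 vertices and 10 edges.
Enumerating all minimal edge subsets forming cycles...
Total circuits found: 21.

21


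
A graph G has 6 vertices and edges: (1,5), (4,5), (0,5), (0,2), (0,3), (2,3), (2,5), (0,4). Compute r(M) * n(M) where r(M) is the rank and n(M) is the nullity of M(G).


r(M) = |V| - c = 6 - 1 = 5.
nullity = |E| - r(M) = 8 - 5 = 3.
Product = 5 * 3 = 15.

15


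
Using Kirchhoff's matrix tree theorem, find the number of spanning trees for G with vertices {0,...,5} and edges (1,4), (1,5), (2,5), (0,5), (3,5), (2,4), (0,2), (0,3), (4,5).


By Kirchhoff's matrix tree theorem, the number of spanning trees equals
the determinant of any cofactor of the Laplacian matrix L.
G has 6 vertices and 9 edges.
Computing the (5 x 5) cofactor determinant gives 55.

55


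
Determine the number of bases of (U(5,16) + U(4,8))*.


(M1+M2)* = M1* + M2*.
M1* = U(11,16), bases: C(16,11) = 4368.
M2* = U(4,8), bases: C(8,4) = 70.
|B(M*)| = 4368 * 70 = 305760.

305760


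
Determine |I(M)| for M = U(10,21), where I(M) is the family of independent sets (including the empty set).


Independent sets of U(10,21) are all subsets of size <= 10.
Count = C(21,0) + C(21,1) + C(21,2) + C(21,3) + C(21,4) + C(21,5) + C(21,6) + C(21,7) + C(21,8) + C(21,9) + C(21,10)
     = 1 + 21 + 210 + 1330 + 5985 + 20349 + 54264 + 116280 + 203490 + 293930 + 352716
     = 1048576.

1048576


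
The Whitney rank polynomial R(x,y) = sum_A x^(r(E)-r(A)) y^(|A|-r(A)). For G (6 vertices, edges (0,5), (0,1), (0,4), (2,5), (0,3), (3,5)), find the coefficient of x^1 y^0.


R(x,y) = sum over A in 2^E of x^(r(E)-r(A)) * y^(|A|-r(A)).
G has 6 vertices, 6 edges. r(E) = 5.
Enumerate all 2^6 = 64 subsets.
Count subsets with r(E)-r(A)=1 and |A|-r(A)=0: 12.

12


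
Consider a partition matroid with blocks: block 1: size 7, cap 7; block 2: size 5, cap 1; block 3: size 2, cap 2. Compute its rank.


Rank of a partition matroid = sum of min(|Si|, ci) for each block.
= min(7,7) + min(5,1) + min(2,2)
= 7 + 1 + 2
= 10.

10


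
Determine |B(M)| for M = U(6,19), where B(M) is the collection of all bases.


Bases of U(6,19) are all 6-element subsets of the 19-element ground set.
Number of bases = C(19,6).
C(19,6) = 27132.

27132


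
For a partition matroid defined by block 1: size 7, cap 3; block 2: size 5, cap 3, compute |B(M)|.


A basis picks exactly ci elements from block i.
Number of bases = product of C(|Si|, ci).
= C(7,3) * C(5,3)
= 35 * 10
= 350.

350


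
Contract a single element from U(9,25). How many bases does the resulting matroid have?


Contracting e from U(9,25) gives U(8,24).
Bases of U(8,24) = (24 choose 8) = 735471.

735471


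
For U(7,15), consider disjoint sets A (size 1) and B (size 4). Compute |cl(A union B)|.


|A union B| = 1 + 4 = 5 (disjoint).
In U(7,15), cl(S) = S if |S| < 7, else cl(S) = E.
Since 5 < 7, cl(A union B) = A union B.
|cl(A union B)| = 5.

5


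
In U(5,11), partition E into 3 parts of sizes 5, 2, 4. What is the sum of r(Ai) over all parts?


r(Ai) = min(|Ai|, 5) for each part.
Sum = min(5,5) + min(2,5) + min(4,5)
    = 5 + 2 + 4
    = 11.

11


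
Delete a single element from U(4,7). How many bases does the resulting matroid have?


Deleting e from U(4,7) gives U(4,6) since n > r.
Bases of U(4,6) = (6 choose 4) = 15.

15


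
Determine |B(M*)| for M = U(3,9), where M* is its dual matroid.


The dual of U(r,n) is U(n-r, n) = U(6,9).
Bases of U(6,9) are all (6)-element subsets.
|B(M*)| = (9 choose 6) = 84.

84


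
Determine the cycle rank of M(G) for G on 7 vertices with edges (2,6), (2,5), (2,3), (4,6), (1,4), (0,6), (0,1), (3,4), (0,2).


Cycle rank (nullity) = |E| - r(M) = |E| - (|V| - c).
|E| = 9, |V| = 7, c = 1.
Nullity = 9 - (7 - 1) = 9 - 6 = 3.

3


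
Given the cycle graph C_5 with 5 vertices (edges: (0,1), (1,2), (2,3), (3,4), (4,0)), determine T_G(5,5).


T(C_5; x,y) = x + x^2 + ... + x^(4) + y.
T(5,5) = 5^1 + 5^2 + 5^3 + 5^4 + 5
= 5 + 25 + 125 + 625 + 5
= 785.

785


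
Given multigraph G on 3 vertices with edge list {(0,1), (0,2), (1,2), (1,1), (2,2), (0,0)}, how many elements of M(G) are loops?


In a graphic matroid, a loop is a self-loop edge (u,u) with rank 0.
Examining all 6 edges for self-loops...
Self-loops found: (1,1), (2,2), (0,0)
Number of loops = 3.

3


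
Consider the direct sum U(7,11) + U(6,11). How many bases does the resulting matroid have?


Bases of a direct sum M1 + M2: |B| = |B(M1)| * |B(M2)|.
|B(U(7,11))| = C(11,7) = 330.
|B(U(6,11))| = C(11,6) = 462.
Total bases = 330 * 462 = 152460.

152460


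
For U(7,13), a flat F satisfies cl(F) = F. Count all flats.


Flats of U(7,13): every subset of size < 7 is a flat, plus E itself.
Count = (13 choose 0) + (13 choose 1) + (13 choose 2) + (13 choose 3) + (13 choose 4) + (13 choose 5) + (13 choose 6) + 1
     = 1 + 13 + 78 + 286 + 715 + 1287 + 1716 + 1
     = 4097.

4097


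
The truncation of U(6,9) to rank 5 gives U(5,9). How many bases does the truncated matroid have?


Truncating U(6,9) to rank 5 gives U(5,9).
Bases of U(5,9) are all 5-element subsets of 9 elements.
Number of bases = C(9,5) = 126.

126


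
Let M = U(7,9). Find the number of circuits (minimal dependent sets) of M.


In U(7,9), circuits are the (8)-element subsets.
Any set of 8 elements is dependent, and removing any one element gives
an independent set of size 7, so it is a minimal dependent set.
Number of circuits = C(9,8) = 9! / (8! * 1!) = 9.

9


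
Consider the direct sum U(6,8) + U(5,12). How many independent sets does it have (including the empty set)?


For a direct sum, |I(M1+M2)| = |I(M1)| * |I(M2)|.
|I(U(6,8))| = sum C(8,k) for k=0..6 = 247.
|I(U(5,12))| = sum C(12,k) for k=0..5 = 1586.
Total = 247 * 1586 = 391742.

391742


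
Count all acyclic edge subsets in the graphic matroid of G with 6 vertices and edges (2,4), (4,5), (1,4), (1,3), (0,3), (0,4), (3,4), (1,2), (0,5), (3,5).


An independent set in a graphic matroid is an acyclic edge subset.
G has 6 vertices and 10 edges.
Enumerate all 2^10 = 1024 subsets, checking for acyclicity.
Total independent sets = 436.

436


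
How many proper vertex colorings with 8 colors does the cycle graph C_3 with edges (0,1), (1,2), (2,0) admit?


P(C_3, k) = (k-1)^3 + (-1)^3*(k-1).
P(8) = (7)^3 - 7
= 343 - 7 = 336.

336


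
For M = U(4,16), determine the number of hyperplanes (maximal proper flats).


Hyperplanes of U(4,16) are flats of rank 3.
In a uniform matroid, these are exactly the (3)-element subsets.
Count = C(16,3) = 16! / (3! * 13!) = 560.

560


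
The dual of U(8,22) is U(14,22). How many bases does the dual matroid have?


The dual of U(r,n) is U(n-r, n) = U(14,22).
Bases of U(14,22) are all (14)-element subsets.
|B(M*)| = (22 choose 14) = 319770.

319770


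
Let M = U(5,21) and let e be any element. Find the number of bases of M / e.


Contracting e from U(5,21) gives U(4,20).
Bases of U(4,20) = C(20,4) = 20! / (4! * 16!) = 4845.

4845


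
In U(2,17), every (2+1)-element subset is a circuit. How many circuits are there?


In U(2,17), circuits are the (3)-element subsets.
Any set of 3 elements is dependent, and removing any one element gives
an independent set of size 2, so it is a minimal dependent set.
Number of circuits = (17 choose 3) = 680.

680


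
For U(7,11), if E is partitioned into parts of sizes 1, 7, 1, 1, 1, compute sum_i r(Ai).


r(Ai) = min(|Ai|, 7) for each part.
Sum = min(1,7) + min(7,7) + min(1,7) + min(1,7) + min(1,7)
    = 1 + 7 + 1 + 1 + 1
    = 11.

11


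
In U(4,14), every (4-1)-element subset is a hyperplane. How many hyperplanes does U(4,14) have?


Hyperplanes of U(4,14) are flats of rank 3.
In a uniform matroid, these are exactly the (3)-element subsets.
Count = C(14,3) = (14 * 13 * 12) / (1 * 2 * 3) = 364.

364


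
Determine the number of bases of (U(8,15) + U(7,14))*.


(M1+M2)* = M1* + M2*.
M1* = U(7,15), bases: C(15,7) = 6435.
M2* = U(7,14), bases: C(14,7) = 3432.
|B(M*)| = 6435 * 3432 = 22084920.

22084920


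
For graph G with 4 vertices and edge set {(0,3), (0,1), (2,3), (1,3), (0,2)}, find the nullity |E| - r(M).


Cycle rank (nullity) = |E| - r(M) = |E| - (|V| - c).
|E| = 5, |V| = 4, c = 1.
Nullity = 5 - (4 - 1) = 5 - 3 = 2.

2


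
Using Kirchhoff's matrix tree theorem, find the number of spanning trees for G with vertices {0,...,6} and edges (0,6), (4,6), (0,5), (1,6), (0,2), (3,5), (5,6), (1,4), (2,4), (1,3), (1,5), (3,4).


By Kirchhoff's matrix tree theorem, the number of spanning trees equals
the determinant of any cofactor of the Laplacian matrix L.
G has 7 vertices and 12 edges.
Computing the (6 x 6) cofactor determinant gives 338.

338


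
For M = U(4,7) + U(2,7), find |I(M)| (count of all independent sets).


For a direct sum, |I(M1+M2)| = |I(M1)| * |I(M2)|.
|I(U(4,7))| = sum C(7,k) for k=0..4 = 99.
|I(U(2,7))| = sum C(7,k) for k=0..2 = 29.
Total = 99 * 29 = 2871.

2871


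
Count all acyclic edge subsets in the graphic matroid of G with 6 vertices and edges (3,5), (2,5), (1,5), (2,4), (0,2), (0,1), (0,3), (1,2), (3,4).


An independent set in a graphic matroid is an acyclic edge subset.
G has 6 vertices and 9 edges.
Enumerate all 2^9 = 512 subsets, checking for acyclicity.
Total independent sets = 306.

306


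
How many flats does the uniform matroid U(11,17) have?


Flats of U(11,17): every subset of size < 11 is a flat, plus E itself.
Count = C(17,0) + C(17,1) + C(17,2) + C(17,3) + C(17,4) + C(17,5) + C(17,6) + C(17,7) + C(17,8) + C(17,9) + C(17,10) + 1
     = 1 + 17 + 136 + 680 + 2380 + 6188 + 12376 + 19448 + 24310 + 24310 + 19448 + 1
     = 109295.

109295


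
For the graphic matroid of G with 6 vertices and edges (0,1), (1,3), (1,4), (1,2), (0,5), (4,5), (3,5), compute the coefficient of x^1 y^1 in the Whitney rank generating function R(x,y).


R(x,y) = sum over A in 2^E of x^(r(E)-r(A)) * y^(|A|-r(A)).
G has 6 vertices, 7 edges. r(E) = 5.
Enumerate all 2^7 = 128 subsets.
Count subsets with r(E)-r(A)=1 and |A|-r(A)=1: 9.

9


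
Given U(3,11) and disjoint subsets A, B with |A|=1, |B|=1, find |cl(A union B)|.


|A union B| = 1 + 1 = 2 (disjoint).
In U(3,11), cl(S) = S if |S| < 3, else cl(S) = E.
Since 2 < 3, cl(A union B) = A union B.
|cl(A union B)| = 2.

2


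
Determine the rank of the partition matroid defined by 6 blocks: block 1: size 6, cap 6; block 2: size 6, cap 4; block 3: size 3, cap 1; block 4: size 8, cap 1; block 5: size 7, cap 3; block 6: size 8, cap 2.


Rank of a partition matroid = sum of min(|Si|, ci) for each block.
= min(6,6) + min(6,4) + min(3,1) + min(8,1) + min(7,3) + min(8,2)
= 6 + 4 + 1 + 1 + 3 + 2
= 17.

17


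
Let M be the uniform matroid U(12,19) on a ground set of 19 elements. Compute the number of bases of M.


Bases of U(12,19) are all 12-element subsets of the 19-element ground set.
Number of bases = C(19,12).
(19 choose 12) = 50388.

50388


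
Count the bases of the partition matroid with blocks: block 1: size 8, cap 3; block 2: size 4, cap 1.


A basis picks exactly ci elements from block i.
Number of bases = product of C(|Si|, ci).
= C(8,3) * C(4,1)
= 56 * 4
= 224.

224


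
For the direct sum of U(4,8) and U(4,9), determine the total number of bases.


Bases of a direct sum M1 + M2: |B| = |B(M1)| * |B(M2)|.
|B(U(4,8))| = C(8,4) = 70.
|B(U(4,9))| = C(9,4) = 126.
Total bases = 70 * 126 = 8820.

8820


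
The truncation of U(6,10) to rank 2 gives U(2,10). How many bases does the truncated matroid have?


Truncating U(6,10) to rank 2 gives U(2,10).
Bases of U(2,10) are all 2-element subsets of 10 elements.
Number of bases = (10 choose 2) = 45.

45


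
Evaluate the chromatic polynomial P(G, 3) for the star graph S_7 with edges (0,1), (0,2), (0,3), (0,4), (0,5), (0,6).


P(tree, k) = k * (k-1)^(6) for any tree on 7 vertices.
P(3) = 3 * 2^6 = 3 * 64 = 192.

192


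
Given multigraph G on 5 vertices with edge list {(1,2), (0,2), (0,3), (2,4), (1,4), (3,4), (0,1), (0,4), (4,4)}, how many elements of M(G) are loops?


In a graphic matroid, a loop is a self-loop edge (u,u) with rank 0.
Examining all 9 edges for self-loops...
Self-loops found: (4,4)
Number of loops = 1.

1


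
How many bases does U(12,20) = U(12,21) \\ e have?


Deleting e from U(12,21) gives U(12,20) since n > r.
Bases of U(12,20) = (20 choose 12) = 125970.

125970


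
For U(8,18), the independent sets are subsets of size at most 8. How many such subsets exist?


Independent sets of U(8,18) are all subsets of size <= 8.
Count = C(18,0) + C(18,1) + C(18,2) + C(18,3) + C(18,4) + C(18,5) + C(18,6) + C(18,7) + C(18,8)
     = 1 + 18 + 153 + 816 + 3060 + 8568 + 18564 + 31824 + 43758
     = 106762.

106762


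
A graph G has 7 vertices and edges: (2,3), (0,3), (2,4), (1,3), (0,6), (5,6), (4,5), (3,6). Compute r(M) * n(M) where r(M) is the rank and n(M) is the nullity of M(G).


r(M) = |V| - c = 7 - 1 = 6.
nullity = |E| - r(M) = 8 - 6 = 2.
Product = 6 * 2 = 12.

12


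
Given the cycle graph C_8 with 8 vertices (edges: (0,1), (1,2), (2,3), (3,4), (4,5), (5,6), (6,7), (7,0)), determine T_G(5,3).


T(C_8; x,y) = x + x^2 + ... + x^(7) + y.
T(5,3) = 5^1 + 5^2 + 5^3 + 5^4 + 5^5 + 5^6 + 5^7 + 3
= 5 + 25 + 125 + 625 + 3125 + 15625 + 78125 + 3
= 97658.

97658


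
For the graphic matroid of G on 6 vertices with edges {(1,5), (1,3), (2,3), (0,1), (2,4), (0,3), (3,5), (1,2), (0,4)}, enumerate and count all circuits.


A circuit in a graphic matroid = edge set of a simple cycle.
G has 6 vertices and 9 edges.
Enumerating all minimal edge subsets forming cycles...
Total circuits found: 12.

12


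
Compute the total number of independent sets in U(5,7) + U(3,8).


For a direct sum, |I(M1+M2)| = |I(M1)| * |I(M2)|.
|I(U(5,7))| = sum C(7,k) for k=0..5 = 120.
|I(U(3,8))| = sum C(8,k) for k=0..3 = 93.
Total = 120 * 93 = 11160.

11160


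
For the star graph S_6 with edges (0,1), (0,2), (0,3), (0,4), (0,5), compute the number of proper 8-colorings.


P(tree, k) = k * (k-1)^(5) for any tree on 6 vertices.
P(8) = 8 * 7^5 = 8 * 16807 = 134456.

134456


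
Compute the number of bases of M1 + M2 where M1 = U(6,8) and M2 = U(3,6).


Bases of a direct sum M1 + M2: |B| = |B(M1)| * |B(M2)|.
|B(U(6,8))| = C(8,6) = 28.
|B(U(3,6))| = C(6,3) = 20.
Total bases = 28 * 20 = 560.

560


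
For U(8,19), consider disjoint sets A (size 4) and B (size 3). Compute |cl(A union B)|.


|A union B| = 4 + 3 = 7 (disjoint).
In U(8,19), cl(S) = S if |S| < 8, else cl(S) = E.
Since 7 < 8, cl(A union B) = A union B.
|cl(A union B)| = 7.

7


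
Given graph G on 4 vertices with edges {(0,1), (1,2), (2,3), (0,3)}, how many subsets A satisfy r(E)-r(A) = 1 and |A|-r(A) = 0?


R(x,y) = sum over A in 2^E of x^(r(E)-r(A)) * y^(|A|-r(A)).
G has 4 vertices, 4 edges. r(E) = 3.
Enumerate all 2^4 = 16 subsets.
Count subsets with r(E)-r(A)=1 and |A|-r(A)=0: 6.

6


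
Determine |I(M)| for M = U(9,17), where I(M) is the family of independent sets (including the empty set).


Independent sets of U(9,17) are all subsets of size <= 9.
Count = C(17,0) + C(17,1) + C(17,2) + C(17,3) + C(17,4) + C(17,5) + C(17,6) + C(17,7) + C(17,8) + C(17,9)
     = 1 + 17 + 136 + 680 + 2380 + 6188 + 12376 + 19448 + 24310 + 24310
     = 89846.

89846


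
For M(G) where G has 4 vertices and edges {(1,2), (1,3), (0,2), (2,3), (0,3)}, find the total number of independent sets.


An independent set in a graphic matroid is an acyclic edge subset.
G has 4 vertices and 5 edges.
Enumerate all 2^5 = 32 subsets, checking for acyclicity.
Total independent sets = 24.

24


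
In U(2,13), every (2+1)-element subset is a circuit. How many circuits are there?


In U(2,13), circuits are the (3)-element subsets.
Any set of 3 elements is dependent, and removing any one element gives
an independent set of size 2, so it is a minimal dependent set.
Number of circuits = C(13,3) = (13 * 12 * 11) / (1 * 2 * 3) = 286.

286


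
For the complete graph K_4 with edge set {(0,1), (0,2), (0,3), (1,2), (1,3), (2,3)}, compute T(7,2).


T(K_4; x,y) = x^3 + 3x^2 + 4xy + 2x + y^3 + 3y^2 + 2y.
Substituting x=7, y=2:
= 343 + 147 + 56 + 14 + 8 + 12 + 4
= 584.

584


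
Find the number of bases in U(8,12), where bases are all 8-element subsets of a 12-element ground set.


Bases of U(8,12) are all 8-element subsets of the 12-element ground set.
Number of bases = C(12,8).
C(12,8) = 495.

495


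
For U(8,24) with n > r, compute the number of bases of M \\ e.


Deleting e from U(8,24) gives U(8,23) since n > r.
Bases of U(8,23) = (23 choose 8) = 490314.

490314


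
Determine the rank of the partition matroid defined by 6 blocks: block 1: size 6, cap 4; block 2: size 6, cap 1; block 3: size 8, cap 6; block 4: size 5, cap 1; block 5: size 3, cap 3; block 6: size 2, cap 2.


Rank of a partition matroid = sum of min(|Si|, ci) for each block.
= min(6,4) + min(6,1) + min(8,6) + min(5,1) + min(3,3) + min(2,2)
= 4 + 1 + 6 + 1 + 3 + 2
= 17.

17


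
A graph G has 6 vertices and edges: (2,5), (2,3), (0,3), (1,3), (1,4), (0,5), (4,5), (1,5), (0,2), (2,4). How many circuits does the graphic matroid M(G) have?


A circuit in a graphic matroid = edge set of a simple cycle.
G has 6 vertices and 10 edges.
Enumerating all minimal edge subsets forming cycles...
Total circuits found: 23.

23


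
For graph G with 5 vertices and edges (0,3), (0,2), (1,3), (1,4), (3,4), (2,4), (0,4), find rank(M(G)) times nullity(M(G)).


r(M) = |V| - c = 5 - 1 = 4.
nullity = |E| - r(M) = 7 - 4 = 3.
Product = 4 * 3 = 12.

12


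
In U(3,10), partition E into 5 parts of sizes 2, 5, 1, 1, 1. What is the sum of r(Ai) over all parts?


r(Ai) = min(|Ai|, 3) for each part.
Sum = min(2,3) + min(5,3) + min(1,3) + min(1,3) + min(1,3)
    = 2 + 3 + 1 + 1 + 1
    = 8.

8


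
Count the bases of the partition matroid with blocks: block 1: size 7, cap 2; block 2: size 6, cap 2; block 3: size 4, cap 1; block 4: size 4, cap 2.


A basis picks exactly ci elements from block i.
Number of bases = product of C(|Si|, ci).
= C(7,2) * C(6,2) * C(4,1) * C(4,2)
= 21 * 15 * 4 * 6
= 7560.

7560


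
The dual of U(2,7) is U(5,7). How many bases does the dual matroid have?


The dual of U(r,n) is U(n-r, n) = U(5,7).
Bases of U(5,7) are all (5)-element subsets.
|B(M*)| = C(7,5) = 21.

21


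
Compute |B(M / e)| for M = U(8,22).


Contracting e from U(8,22) gives U(7,21).
Bases of U(7,21) = C(21,7) = 21! / (7! * 14!) = 116280.

116280


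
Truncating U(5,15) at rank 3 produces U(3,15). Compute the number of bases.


Truncating U(5,15) to rank 3 gives U(3,15).
Bases of U(3,15) are all 3-element subsets of 15 elements.
Number of bases = C(15,3) = 15! / (3! * 12!) = 455.

455


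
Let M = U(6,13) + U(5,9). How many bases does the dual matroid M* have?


(M1+M2)* = M1* + M2*.
M1* = U(7,13), bases: C(13,7) = 1716.
M2* = U(4,9), bases: C(9,4) = 126.
|B(M*)| = 1716 * 126 = 216216.

216216


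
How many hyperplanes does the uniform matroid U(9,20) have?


Hyperplanes of U(9,20) are flats of rank 8.
In a uniform matroid, these are exactly the (8)-element subsets.
Count = C(20,8) = 20! / (8! * 12!) = 125970.

125970


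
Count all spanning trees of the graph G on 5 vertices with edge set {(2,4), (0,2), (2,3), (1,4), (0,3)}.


By Kirchhoff's matrix tree theorem, the number of spanning trees equals
the determinant of any cofactor of the Laplacian matrix L.
G has 5 vertices and 5 edges.
Computing the (4 x 4) cofactor determinant gives 3.

3


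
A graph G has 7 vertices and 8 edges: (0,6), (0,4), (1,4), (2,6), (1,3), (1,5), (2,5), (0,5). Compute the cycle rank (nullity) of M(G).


Cycle rank (nullity) = |E| - r(M) = |E| - (|V| - c).
|E| = 8, |V| = 7, c = 1.
Nullity = 8 - (7 - 1) = 8 - 6 = 2.

2


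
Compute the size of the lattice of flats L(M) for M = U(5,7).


Flats of U(5,7): every subset of size < 5 is a flat, plus E itself.
Count = C(7,0) + C(7,1) + C(7,2) + C(7,3) + C(7,4) + 1
     = 1 + 7 + 21 + 35 + 35 + 1
     = 100.

100


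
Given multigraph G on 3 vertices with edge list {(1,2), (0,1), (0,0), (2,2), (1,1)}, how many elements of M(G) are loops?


In a graphic matroid, a loop is a self-loop edge (u,u) with rank 0.
Examining all 5 edges for self-loops...
Self-loops found: (0,0), (2,2), (1,1)
Number of loops = 3.

3


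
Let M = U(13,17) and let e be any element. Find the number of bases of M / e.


Contracting e from U(13,17) gives U(12,16).
Bases of U(12,16) = C(16,12) = 1820.

1820


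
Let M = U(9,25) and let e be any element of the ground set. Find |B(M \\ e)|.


Deleting e from U(9,25) gives U(9,24) since n > r.
Bases of U(9,24) = (24 choose 9) = 1307504.

1307504


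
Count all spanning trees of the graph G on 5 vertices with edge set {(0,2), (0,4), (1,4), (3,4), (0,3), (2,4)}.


By Kirchhoff's matrix tree theorem, the number of spanning trees equals
the determinant of any cofactor of the Laplacian matrix L.
G has 5 vertices and 6 edges.
Computing the (4 x 4) cofactor determinant gives 8.

8


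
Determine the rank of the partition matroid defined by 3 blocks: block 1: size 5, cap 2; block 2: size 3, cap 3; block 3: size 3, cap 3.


Rank of a partition matroid = sum of min(|Si|, ci) for each block.
= min(5,2) + min(3,3) + min(3,3)
= 2 + 3 + 3
= 8.

8


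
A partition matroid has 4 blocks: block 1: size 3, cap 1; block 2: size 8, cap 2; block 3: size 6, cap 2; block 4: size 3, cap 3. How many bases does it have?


A basis picks exactly ci elements from block i.
Number of bases = product of C(|Si|, ci).
= C(3,1) * C(8,2) * C(6,2) * C(3,3)
= 3 * 28 * 15 * 1
= 1260.

1260


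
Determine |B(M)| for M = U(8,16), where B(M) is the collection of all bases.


Bases of U(8,16) are all 8-element subsets of the 16-element ground set.
Number of bases = C(16,8).
C(16,8) = 12870.

12870


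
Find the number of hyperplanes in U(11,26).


Hyperplanes of U(11,26) are flats of rank 10.
In a uniform matroid, these are exactly the (10)-element subsets.
Count = C(26,10) = 26! / (10! * 16!) = 5311735.

5311735


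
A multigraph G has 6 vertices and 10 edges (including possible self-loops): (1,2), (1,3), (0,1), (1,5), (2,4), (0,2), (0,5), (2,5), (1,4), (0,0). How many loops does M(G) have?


In a graphic matroid, a loop is a self-loop edge (u,u) with rank 0.
Examining all 10 edges for self-loops...
Self-loops found: (0,0)
Number of loops = 1.

1


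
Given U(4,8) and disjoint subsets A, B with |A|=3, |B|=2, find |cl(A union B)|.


|A union B| = 3 + 2 = 5 (disjoint).
In U(4,8), cl(S) = S if |S| < 4, else cl(S) = E.
Since 5 >= 4, cl(A union B) = E.
|cl(A union B)| = 8.

8


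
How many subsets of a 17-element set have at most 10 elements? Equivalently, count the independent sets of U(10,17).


Independent sets of U(10,17) are all subsets of size <= 10.
Count = C(17,0) + C(17,1) + C(17,2) + C(17,3) + C(17,4) + C(17,5) + C(17,6) + C(17,7) + C(17,8) + C(17,9) + C(17,10)
     = 1 + 17 + 136 + 680 + 2380 + 6188 + 12376 + 19448 + 24310 + 24310 + 19448
     = 109294.

109294


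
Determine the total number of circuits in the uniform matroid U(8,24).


In U(8,24), circuits are the (9)-element subsets.
Any set of 9 elements is dependent, and removing any one element gives
an independent set of size 8, so it is a minimal dependent set.
Number of circuits = C(24,9) = 1307504.

1307504


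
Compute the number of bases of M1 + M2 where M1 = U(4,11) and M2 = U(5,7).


Bases of a direct sum M1 + M2: |B| = |B(M1)| * |B(M2)|.
|B(U(4,11))| = C(11,4) = 330.
|B(U(5,7))| = C(7,5) = 21.
Total bases = 330 * 21 = 6930.

6930


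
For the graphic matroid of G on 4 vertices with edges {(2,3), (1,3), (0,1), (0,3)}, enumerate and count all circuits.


A circuit in a graphic matroid = edge set of a simple cycle.
G has 4 vertices and 4 edges.
Enumerating all minimal edge subsets forming cycles...
Total circuits found: 1.

1


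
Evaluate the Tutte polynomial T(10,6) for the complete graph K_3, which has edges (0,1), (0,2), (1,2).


T(K_3; x,y) = x^2 + x + y.
T(10,6) = 100 + 10 + 6 = 116.

116


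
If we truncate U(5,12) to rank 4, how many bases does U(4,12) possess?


Truncating U(5,12) to rank 4 gives U(4,12).
Bases of U(4,12) are all 4-element subsets of 12 elements.
Number of bases = C(12,4) = (12 * 11 * 10 * 9) / (1 * 2 * 3 * 4) = 495.

495


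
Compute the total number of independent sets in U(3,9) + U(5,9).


For a direct sum, |I(M1+M2)| = |I(M1)| * |I(M2)|.
|I(U(3,9))| = sum C(9,k) for k=0..3 = 130.
|I(U(5,9))| = sum C(9,k) for k=0..5 = 382.
Total = 130 * 382 = 49660.

49660


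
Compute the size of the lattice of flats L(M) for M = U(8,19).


Flats of U(8,19): every subset of size < 8 is a flat, plus E itself.
Count = C(19,0) + C(19,1) + C(19,2) + C(19,3) + C(19,4) + C(19,5) + C(19,6) + C(19,7) + 1
     = 1 + 19 + 171 + 969 + 3876 + 11628 + 27132 + 50388 + 1
     = 94185.

94185
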